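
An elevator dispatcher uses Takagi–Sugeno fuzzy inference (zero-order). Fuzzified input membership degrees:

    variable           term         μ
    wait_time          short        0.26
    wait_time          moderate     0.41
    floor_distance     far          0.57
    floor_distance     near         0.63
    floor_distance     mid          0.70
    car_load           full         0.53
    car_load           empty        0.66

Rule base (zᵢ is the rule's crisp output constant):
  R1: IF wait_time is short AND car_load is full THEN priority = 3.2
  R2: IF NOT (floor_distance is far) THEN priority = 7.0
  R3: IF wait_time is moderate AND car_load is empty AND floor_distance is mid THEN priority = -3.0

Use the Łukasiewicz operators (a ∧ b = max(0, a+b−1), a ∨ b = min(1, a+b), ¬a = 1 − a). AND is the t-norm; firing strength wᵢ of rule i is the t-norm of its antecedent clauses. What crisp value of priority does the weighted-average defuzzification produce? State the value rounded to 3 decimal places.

R1 (z=3.2): short=0.26, full=0.53; AND[max(0, a+b−1)] → w = 0.00
R2 (z=7.0): ¬far=1−0.57=0.43 → w = 0.43
R3 (z=-3.0): moderate=0.41, empty=0.66, mid=0.70; AND[max(0, a+b−1)] → w = 0.00
Weighted average = (0.00·3.2 + 0.43·7.0 + 0.00·-3.0) / (0.00 + 0.43 + 0.00)
  = 3.0100 / 0.4300 = 7.000

7.000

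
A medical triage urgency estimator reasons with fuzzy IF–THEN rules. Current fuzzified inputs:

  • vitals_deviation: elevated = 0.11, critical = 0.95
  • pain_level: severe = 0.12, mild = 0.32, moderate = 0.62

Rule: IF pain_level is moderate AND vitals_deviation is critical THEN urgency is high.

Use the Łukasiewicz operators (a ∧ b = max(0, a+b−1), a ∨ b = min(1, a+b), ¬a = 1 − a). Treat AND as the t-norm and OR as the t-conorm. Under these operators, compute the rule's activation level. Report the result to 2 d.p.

firing strength: moderate=0.62, critical=0.95; AND[max(0, a+b−1)] → w = 0.57

0.57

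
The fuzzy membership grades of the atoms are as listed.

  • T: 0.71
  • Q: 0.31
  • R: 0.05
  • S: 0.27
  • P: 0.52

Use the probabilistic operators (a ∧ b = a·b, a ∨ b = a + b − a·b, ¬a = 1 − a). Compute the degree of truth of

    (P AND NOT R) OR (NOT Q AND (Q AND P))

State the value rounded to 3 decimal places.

0.550

NOT R = 1 − 0.0500 = 0.9500
P AND NOT R = a·b on (0.5200, 0.9500) = 0.4940
NOT Q = 1 − 0.3100 = 0.6900
Q AND P = a·b on (0.3100, 0.5200) = 0.1612
NOT Q AND (Q AND P) = a·b on (0.6900, 0.1612) = 0.1112
(P AND NOT R) OR (NOT Q AND (Q AND P)) = a + b − a·b on (0.4940, 0.1112) = 0.5503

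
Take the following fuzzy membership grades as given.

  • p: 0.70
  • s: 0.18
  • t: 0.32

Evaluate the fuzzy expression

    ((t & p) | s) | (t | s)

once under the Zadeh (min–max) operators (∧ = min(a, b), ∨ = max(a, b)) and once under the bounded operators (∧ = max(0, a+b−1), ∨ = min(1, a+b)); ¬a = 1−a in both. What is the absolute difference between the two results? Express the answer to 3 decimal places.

Under Zadeh (min–max):
  t & p = min(a, b) on (0.32, 0.70) = 0.32
  (t & p) | s = max(a, b) on (0.32, 0.18) = 0.32
  t | s = max(a, b) on (0.32, 0.18) = 0.32
  ((t & p) | s) | (t | s) = max(a, b) on (0.32, 0.32) = 0.32
  → value = 0.3200
Under bounded:
  t & p = max(0, a+b−1) on (0.32, 0.70) = 0.02
  (t & p) | s = min(1, a+b) on (0.02, 0.18) = 0.20
  t | s = min(1, a+b) on (0.32, 0.18) = 0.50
  ((t & p) | s) | (t | s) = min(1, a+b) on (0.20, 0.50) = 0.70
  → value = 0.7000
|0.3200 − 0.7000| = 0.380

0.380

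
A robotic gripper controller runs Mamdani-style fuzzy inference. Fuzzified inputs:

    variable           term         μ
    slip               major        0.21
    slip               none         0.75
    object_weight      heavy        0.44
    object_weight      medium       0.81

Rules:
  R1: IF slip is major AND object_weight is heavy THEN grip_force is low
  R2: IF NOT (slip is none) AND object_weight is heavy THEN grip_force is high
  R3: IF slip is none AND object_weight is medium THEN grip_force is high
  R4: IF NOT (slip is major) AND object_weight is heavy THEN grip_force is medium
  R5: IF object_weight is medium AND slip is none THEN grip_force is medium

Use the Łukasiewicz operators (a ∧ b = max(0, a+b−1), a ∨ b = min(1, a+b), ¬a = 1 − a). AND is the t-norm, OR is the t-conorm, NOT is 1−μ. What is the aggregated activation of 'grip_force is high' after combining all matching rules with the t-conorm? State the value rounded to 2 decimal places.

0.56

R1: major=0.21, heavy=0.44; AND[max(0, a+b−1)] → w = 0.00
R2: ¬none=1−0.75=0.25, heavy=0.44; AND[max(0, a+b−1)] → w = 0.00
R3: none=0.75, medium=0.81; AND[max(0, a+b−1)] → w = 0.56
R4: ¬major=1−0.21=0.79, heavy=0.44; AND[max(0, a+b−1)] → w = 0.23
R5: medium=0.81, none=0.75; AND[max(0, a+b−1)] → w = 0.56
Rules with consequent 'high': {R2, R3} → strengths 0.00, 0.56
Aggregate via t-conorm [min(1, a+b)]: 0.56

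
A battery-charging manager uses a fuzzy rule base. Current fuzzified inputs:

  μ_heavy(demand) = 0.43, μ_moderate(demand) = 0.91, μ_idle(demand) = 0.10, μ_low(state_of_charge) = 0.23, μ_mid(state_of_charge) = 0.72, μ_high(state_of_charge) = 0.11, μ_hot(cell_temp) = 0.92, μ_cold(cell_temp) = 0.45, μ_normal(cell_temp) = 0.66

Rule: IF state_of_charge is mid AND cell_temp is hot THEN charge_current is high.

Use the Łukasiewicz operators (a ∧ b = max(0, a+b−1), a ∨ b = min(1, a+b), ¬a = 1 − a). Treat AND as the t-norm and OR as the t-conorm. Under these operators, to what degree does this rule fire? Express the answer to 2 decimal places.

firing strength: mid=0.72, hot=0.92; AND[max(0, a+b−1)] → w = 0.64

0.64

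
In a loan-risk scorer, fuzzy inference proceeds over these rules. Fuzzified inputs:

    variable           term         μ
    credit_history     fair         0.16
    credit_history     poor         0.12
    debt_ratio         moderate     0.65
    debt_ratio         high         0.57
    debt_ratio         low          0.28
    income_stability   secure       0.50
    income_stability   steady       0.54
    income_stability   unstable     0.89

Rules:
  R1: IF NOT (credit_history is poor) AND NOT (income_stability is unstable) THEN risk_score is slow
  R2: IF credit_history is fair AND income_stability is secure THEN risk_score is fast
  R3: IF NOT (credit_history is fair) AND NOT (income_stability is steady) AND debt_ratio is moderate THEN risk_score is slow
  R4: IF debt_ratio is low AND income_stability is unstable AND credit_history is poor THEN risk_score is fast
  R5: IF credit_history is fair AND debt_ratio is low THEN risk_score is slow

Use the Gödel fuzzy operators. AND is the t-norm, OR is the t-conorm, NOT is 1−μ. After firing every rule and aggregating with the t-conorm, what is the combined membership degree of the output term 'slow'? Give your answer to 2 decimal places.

R1: ¬poor=1−0.12=0.88, ¬unstable=1−0.89=0.11; AND[min(a, b)] → w = 0.11
R2: fair=0.16, secure=0.50; AND[min(a, b)] → w = 0.16
R3: ¬fair=1−0.16=0.84, ¬steady=1−0.54=0.46, moderate=0.65; AND[min(a, b)] → w = 0.46
R4: low=0.28, unstable=0.89, poor=0.12; AND[min(a, b)] → w = 0.12
R5: fair=0.16, low=0.28; AND[min(a, b)] → w = 0.16
Rules with consequent 'slow': {R1, R3, R5} → strengths 0.11, 0.46, 0.16
Aggregate via t-conorm [max(a, b)]: 0.46

0.46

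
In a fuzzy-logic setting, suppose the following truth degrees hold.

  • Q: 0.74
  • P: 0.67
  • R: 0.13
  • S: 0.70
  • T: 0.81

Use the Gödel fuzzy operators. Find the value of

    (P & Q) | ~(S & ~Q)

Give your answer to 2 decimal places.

P & Q = min(a, b) on (0.67, 0.74) = 0.67
~Q = 1 − 0.74 = 0.26
S & ~Q = min(a, b) on (0.70, 0.26) = 0.26
~(S & ~Q) = 1 − 0.26 = 0.74
(P & Q) | ~(S & ~Q) = max(a, b) on (0.67, 0.74) = 0.74

0.74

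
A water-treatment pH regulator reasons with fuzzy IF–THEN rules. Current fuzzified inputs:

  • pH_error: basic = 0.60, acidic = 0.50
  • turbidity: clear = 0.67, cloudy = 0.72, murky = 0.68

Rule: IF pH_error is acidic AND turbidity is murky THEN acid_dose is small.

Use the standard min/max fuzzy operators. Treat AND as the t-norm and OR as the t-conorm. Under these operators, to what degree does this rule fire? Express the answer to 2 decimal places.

firing strength: acidic=0.50, murky=0.68; AND[min(a, b)] → w = 0.50

0.50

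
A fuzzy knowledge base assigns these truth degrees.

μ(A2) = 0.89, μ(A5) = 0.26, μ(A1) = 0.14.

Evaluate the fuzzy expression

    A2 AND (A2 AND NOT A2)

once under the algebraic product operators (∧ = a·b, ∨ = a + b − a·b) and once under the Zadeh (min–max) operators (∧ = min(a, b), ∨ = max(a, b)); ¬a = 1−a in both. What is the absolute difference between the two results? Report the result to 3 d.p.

0.023

Under algebraic product:
  NOT A2 = 1 − 0.8900 = 0.1100
  A2 AND NOT A2 = a·b on (0.8900, 0.1100) = 0.0979
  A2 AND (A2 AND NOT A2) = a·b on (0.8900, 0.0979) = 0.0871
  → value = 0.0871
Under Zadeh (min–max):
  NOT A2 = 1 − 0.89 = 0.11
  A2 AND NOT A2 = min(a, b) on (0.89, 0.11) = 0.11
  A2 AND (A2 AND NOT A2) = min(a, b) on (0.89, 0.11) = 0.11
  → value = 0.1100
|0.0871 − 0.1100| = 0.023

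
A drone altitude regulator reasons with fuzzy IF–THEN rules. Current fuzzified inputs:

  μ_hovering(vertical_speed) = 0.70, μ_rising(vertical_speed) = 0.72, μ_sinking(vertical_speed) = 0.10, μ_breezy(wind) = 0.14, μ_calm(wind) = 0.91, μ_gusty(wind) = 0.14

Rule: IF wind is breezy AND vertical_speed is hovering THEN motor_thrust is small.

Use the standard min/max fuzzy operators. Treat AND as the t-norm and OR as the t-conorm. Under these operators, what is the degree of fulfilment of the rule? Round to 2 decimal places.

firing strength: breezy=0.14, hovering=0.70; AND[min(a, b)] → w = 0.14

0.14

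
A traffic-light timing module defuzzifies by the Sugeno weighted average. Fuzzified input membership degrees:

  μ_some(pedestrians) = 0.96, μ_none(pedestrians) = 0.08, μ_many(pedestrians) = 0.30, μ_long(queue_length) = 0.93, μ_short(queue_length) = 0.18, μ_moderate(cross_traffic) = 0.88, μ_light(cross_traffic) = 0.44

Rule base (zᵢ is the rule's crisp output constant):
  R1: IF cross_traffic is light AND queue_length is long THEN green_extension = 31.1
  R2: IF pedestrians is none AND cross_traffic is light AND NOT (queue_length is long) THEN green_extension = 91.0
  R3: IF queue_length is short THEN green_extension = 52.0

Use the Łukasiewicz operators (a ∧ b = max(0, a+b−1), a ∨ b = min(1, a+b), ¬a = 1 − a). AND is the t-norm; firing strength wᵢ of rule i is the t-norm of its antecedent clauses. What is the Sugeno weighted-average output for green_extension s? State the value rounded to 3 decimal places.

37.940

R1 (z=31.1): light=0.44, long=0.93; AND[max(0, a+b−1)] → w = 0.37
R2 (z=91.0): none=0.08, light=0.44, ¬long=1−0.93=0.07; AND[max(0, a+b−1)] → w = 0.00
R3 (z=52.0): short=0.18 → w = 0.18
Weighted average = (0.37·31.1 + 0.00·91.0 + 0.18·52.0) / (0.37 + 0.00 + 0.18)
  = 20.8670 / 0.5500 = 37.940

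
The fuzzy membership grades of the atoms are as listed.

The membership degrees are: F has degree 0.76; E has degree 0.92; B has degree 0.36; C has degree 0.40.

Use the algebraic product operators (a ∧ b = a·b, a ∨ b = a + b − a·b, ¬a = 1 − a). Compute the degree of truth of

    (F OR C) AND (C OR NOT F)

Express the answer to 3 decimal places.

F OR C = a + b − a·b on (0.7600, 0.4000) = 0.8560
NOT F = 1 − 0.7600 = 0.2400
C OR NOT F = a + b − a·b on (0.4000, 0.2400) = 0.5440
(F OR C) AND (C OR NOT F) = a·b on (0.8560, 0.5440) = 0.4657

0.466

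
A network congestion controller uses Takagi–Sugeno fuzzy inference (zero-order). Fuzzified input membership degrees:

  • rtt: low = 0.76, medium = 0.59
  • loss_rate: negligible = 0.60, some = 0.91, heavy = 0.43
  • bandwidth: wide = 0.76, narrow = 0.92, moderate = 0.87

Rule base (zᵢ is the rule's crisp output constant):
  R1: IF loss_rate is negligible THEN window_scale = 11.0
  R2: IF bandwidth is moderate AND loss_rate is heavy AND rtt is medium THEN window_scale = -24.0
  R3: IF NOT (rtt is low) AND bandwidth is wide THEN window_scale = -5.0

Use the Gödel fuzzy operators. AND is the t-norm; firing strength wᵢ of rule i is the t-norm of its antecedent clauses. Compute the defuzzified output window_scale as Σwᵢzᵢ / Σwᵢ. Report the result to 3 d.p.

R1 (z=11.0): negligible=0.60 → w = 0.60
R2 (z=-24.0): moderate=0.87, heavy=0.43, medium=0.59; AND[min(a, b)] → w = 0.43
R3 (z=-5.0): ¬low=1−0.76=0.24, wide=0.76; AND[min(a, b)] → w = 0.24
Weighted average = (0.60·11.0 + 0.43·-24.0 + 0.24·-5.0) / (0.60 + 0.43 + 0.24)
  = -4.9200 / 1.2700 = -3.874

-3.874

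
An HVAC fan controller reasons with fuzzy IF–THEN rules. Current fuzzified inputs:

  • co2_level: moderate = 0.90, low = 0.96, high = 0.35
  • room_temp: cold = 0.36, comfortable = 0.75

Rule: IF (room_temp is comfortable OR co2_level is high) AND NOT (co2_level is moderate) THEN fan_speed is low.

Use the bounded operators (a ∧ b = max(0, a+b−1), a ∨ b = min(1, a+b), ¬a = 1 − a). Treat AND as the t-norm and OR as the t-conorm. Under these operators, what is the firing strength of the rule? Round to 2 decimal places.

0.10

firing strength: (comfortable=0.75 OR high=0.35) = 1.00; AND[max(0, a+b−1)] with ¬moderate=1−0.90=0.10 → w = 0.10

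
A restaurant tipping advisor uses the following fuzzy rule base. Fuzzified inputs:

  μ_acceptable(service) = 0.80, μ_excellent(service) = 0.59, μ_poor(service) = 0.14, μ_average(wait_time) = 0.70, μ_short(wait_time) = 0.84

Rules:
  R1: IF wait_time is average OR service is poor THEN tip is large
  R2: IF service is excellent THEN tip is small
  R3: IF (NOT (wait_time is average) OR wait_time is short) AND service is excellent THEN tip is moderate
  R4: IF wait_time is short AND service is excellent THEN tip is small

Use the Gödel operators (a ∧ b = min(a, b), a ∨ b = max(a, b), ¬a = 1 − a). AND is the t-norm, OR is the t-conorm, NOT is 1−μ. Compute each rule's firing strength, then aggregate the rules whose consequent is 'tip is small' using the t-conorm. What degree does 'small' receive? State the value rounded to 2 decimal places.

R1: average=0.70, poor=0.14; OR[max(a, b)] → w = 0.70
R2: excellent=0.59 → w = 0.59
R3: (¬average=1−0.70=0.30 OR short=0.84) = 0.84; AND[min(a, b)] with excellent=0.59 → w = 0.59
R4: short=0.84, excellent=0.59; AND[min(a, b)] → w = 0.59
Rules with consequent 'small': {R2, R4} → strengths 0.59, 0.59
Aggregate via t-conorm [max(a, b)]: 0.59

0.59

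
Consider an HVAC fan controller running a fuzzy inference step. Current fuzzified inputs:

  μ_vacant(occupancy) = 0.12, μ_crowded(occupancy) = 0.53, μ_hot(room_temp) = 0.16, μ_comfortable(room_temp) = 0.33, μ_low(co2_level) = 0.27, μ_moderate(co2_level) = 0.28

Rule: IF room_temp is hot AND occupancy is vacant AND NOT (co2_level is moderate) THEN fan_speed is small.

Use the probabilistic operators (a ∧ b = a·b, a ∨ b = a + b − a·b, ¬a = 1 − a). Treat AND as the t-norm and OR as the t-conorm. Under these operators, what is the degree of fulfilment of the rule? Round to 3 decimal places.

0.014

firing strength: hot=0.16, vacant=0.12, ¬moderate=1−0.28=0.72; AND[a·b] → w = 0.0138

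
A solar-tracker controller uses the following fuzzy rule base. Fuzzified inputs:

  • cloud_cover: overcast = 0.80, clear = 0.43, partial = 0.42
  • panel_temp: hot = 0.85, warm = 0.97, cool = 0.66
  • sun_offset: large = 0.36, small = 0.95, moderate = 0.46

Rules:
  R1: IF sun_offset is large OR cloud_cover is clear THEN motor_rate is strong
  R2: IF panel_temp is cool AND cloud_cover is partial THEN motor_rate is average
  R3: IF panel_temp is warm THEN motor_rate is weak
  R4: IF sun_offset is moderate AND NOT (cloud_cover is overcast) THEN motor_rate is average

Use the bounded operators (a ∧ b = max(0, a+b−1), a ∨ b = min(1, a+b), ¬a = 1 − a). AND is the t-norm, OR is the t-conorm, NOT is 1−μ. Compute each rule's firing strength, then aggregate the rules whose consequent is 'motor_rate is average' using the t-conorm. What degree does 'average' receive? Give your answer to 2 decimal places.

R1: large=0.36, clear=0.43; OR[min(1, a+b)] → w = 0.79
R2: cool=0.66, partial=0.42; AND[max(0, a+b−1)] → w = 0.08
R3: warm=0.97 → w = 0.97
R4: moderate=0.46, ¬overcast=1−0.80=0.20; AND[max(0, a+b−1)] → w = 0.00
Rules with consequent 'average': {R2, R4} → strengths 0.08, 0.00
Aggregate via t-conorm [min(1, a+b)]: 0.08

0.08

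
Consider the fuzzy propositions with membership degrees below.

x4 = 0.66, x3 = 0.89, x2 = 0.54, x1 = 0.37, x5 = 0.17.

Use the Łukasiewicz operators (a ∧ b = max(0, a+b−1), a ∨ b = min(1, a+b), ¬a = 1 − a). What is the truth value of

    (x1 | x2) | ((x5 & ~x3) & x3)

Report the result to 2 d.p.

x1 | x2 = min(1, a+b) on (0.37, 0.54) = 0.91
~x3 = 1 − 0.89 = 0.11
x5 & ~x3 = max(0, a+b−1) on (0.17, 0.11) = 0.00
(x5 & ~x3) & x3 = max(0, a+b−1) on (0.00, 0.89) = 0.00
(x1 | x2) | ((x5 & ~x3) & x3) = min(1, a+b) on (0.91, 0.00) = 0.91

0.91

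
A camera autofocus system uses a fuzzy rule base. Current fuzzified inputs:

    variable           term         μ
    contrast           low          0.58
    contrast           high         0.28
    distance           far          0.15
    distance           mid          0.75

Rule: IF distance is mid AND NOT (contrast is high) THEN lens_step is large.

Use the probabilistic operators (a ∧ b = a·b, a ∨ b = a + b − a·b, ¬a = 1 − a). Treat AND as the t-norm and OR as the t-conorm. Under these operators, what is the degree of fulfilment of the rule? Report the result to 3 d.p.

0.540

firing strength: mid=0.75, ¬high=1−0.28=0.72; AND[a·b] → w = 0.5400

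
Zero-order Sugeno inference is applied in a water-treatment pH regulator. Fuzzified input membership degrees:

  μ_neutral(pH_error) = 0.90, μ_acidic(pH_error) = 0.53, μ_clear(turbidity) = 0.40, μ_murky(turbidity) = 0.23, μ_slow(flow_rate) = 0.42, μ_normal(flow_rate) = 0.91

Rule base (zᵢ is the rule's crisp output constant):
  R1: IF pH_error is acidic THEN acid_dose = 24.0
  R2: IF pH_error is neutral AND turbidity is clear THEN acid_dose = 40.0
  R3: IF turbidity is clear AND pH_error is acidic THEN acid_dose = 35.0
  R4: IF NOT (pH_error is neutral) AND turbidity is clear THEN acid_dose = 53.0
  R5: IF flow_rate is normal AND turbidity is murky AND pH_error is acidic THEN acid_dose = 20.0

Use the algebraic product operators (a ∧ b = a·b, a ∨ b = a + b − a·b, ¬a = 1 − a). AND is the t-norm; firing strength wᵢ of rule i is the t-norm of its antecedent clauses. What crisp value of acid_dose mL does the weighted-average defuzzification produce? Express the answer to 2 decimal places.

R1 (z=24.0): acidic=0.53 → w = 0.5300
R2 (z=40.0): neutral=0.90, clear=0.40; AND[a·b] → w = 0.3600
R3 (z=35.0): clear=0.40, acidic=0.53; AND[a·b] → w = 0.2120
R4 (z=53.0): ¬neutral=1−0.90=0.10, clear=0.40; AND[a·b] → w = 0.0400
R5 (z=20.0): normal=0.91, murky=0.23, acidic=0.53; AND[a·b] → w = 0.1109
Weighted average = (0.5300·24.0 + 0.3600·40.0 + 0.2120·35.0 + 0.0400·53.0 + 0.1109·20.0) / (0.5300 + 0.3600 + 0.2120 + 0.0400 + 0.1109)
  = 38.8786 / 1.2529 = 31.03

31.03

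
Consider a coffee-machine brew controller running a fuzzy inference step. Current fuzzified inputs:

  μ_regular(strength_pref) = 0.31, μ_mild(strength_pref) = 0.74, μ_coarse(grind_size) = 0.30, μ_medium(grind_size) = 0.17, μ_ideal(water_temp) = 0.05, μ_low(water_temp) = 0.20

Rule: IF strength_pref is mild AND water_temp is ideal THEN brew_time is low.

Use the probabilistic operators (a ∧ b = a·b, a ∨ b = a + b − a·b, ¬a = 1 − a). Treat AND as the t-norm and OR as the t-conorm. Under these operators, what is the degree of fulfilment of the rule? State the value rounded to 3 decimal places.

0.037

firing strength: mild=0.74, ideal=0.05; AND[a·b] → w = 0.0370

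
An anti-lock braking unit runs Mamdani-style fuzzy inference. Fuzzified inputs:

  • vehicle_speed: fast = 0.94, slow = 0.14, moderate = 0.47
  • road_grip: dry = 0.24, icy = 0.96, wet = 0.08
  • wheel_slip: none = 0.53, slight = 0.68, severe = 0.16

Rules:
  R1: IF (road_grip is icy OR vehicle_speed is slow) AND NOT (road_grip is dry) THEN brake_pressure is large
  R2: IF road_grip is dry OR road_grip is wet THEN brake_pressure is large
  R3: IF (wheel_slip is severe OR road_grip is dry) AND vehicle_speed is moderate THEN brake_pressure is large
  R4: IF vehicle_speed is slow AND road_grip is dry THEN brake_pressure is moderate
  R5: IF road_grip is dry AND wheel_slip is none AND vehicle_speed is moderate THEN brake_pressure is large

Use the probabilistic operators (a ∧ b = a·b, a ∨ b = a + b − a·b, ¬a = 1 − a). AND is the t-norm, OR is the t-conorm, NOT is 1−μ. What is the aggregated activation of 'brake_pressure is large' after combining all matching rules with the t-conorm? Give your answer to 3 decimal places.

R1: (icy=0.96 OR slow=0.14) = 0.9656; AND[a·b] with ¬dry=1−0.24=0.76 → w = 0.7339
R2: dry=0.24, wet=0.08; OR[a + b − a·b] → w = 0.3008
R3: (severe=0.16 OR dry=0.24) = 0.3616; AND[a·b] with moderate=0.47 → w = 0.1700
R4: slow=0.14, dry=0.24; AND[a·b] → w = 0.0336
R5: dry=0.24, none=0.53, moderate=0.47; AND[a·b] → w = 0.0598
Rules with consequent 'large': {R1, R2, R3, R5} → strengths 0.7339, 0.3008, 0.1700, 0.0598
Aggregate via t-conorm [a + b − a·b]: 0.8548

0.855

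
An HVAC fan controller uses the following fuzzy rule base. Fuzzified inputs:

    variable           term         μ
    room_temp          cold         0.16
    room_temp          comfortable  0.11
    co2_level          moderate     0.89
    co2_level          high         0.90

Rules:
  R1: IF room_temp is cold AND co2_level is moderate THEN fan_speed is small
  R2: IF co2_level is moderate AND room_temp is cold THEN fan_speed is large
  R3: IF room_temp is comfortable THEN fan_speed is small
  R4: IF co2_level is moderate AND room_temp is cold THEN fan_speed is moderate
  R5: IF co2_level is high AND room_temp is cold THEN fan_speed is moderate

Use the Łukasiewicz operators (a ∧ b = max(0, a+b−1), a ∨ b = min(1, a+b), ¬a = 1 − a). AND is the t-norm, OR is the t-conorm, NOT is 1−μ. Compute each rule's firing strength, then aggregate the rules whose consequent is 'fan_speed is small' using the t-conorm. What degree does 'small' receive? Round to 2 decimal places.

R1: cold=0.16, moderate=0.89; AND[max(0, a+b−1)] → w = 0.05
R2: moderate=0.89, cold=0.16; AND[max(0, a+b−1)] → w = 0.05
R3: comfortable=0.11 → w = 0.11
R4: moderate=0.89, cold=0.16; AND[max(0, a+b−1)] → w = 0.05
R5: high=0.90, cold=0.16; AND[max(0, a+b−1)] → w = 0.06
Rules with consequent 'small': {R1, R3} → strengths 0.05, 0.11
Aggregate via t-conorm [min(1, a+b)]: 0.16

0.16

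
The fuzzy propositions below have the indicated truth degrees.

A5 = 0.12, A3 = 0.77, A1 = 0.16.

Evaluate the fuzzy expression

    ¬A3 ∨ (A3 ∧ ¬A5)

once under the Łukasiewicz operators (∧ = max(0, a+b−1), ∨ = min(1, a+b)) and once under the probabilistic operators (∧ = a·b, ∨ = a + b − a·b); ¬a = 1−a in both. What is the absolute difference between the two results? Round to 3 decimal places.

Under Łukasiewicz:
  ¬A3 = 1 − 0.77 = 0.23
  ¬A5 = 1 − 0.12 = 0.88
  A3 ∧ ¬A5 = max(0, a+b−1) on (0.77, 0.88) = 0.65
  ¬A3 ∨ (A3 ∧ ¬A5) = min(1, a+b) on (0.23, 0.65) = 0.88
  → value = 0.8800
Under probabilistic:
  ¬A3 = 1 − 0.7700 = 0.2300
  ¬A5 = 1 − 0.1200 = 0.8800
  A3 ∧ ¬A5 = a·b on (0.7700, 0.8800) = 0.6776
  ¬A3 ∨ (A3 ∧ ¬A5) = a + b − a·b on (0.2300, 0.6776) = 0.7518
  → value = 0.7518
|0.8800 − 0.7518| = 0.128

0.128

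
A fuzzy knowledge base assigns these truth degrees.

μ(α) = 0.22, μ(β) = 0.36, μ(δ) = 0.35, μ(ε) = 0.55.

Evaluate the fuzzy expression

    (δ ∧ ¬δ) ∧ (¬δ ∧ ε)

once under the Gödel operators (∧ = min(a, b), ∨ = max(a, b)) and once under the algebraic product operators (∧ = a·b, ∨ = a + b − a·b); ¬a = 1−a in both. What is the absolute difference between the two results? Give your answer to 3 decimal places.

0.269

Under Gödel:
  ¬δ = 1 − 0.35 = 0.65
  δ ∧ ¬δ = min(a, b) on (0.35, 0.65) = 0.35
  ¬δ = 1 − 0.35 = 0.65
  ¬δ ∧ ε = min(a, b) on (0.65, 0.55) = 0.55
  (δ ∧ ¬δ) ∧ (¬δ ∧ ε) = min(a, b) on (0.35, 0.55) = 0.35
  → value = 0.3500
Under algebraic product:
  ¬δ = 1 − 0.3500 = 0.6500
  δ ∧ ¬δ = a·b on (0.3500, 0.6500) = 0.2275
  ¬δ = 1 − 0.3500 = 0.6500
  ¬δ ∧ ε = a·b on (0.6500, 0.5500) = 0.3575
  (δ ∧ ¬δ) ∧ (¬δ ∧ ε) = a·b on (0.2275, 0.3575) = 0.0813
  → value = 0.0813
|0.3500 − 0.0813| = 0.269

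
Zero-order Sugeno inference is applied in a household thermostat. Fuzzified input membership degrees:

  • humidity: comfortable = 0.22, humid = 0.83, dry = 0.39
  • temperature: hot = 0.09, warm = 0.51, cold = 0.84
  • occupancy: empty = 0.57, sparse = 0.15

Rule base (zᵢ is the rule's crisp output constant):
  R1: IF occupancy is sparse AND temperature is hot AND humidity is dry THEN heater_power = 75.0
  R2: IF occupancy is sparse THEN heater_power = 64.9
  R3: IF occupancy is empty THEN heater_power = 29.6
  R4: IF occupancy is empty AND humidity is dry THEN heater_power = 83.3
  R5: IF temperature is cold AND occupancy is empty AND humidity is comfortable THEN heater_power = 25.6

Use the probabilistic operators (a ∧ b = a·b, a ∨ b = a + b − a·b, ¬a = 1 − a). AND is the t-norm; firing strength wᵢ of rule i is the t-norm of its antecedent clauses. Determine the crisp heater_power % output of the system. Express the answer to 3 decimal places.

R1 (z=75.0): sparse=0.15, hot=0.09, dry=0.39; AND[a·b] → w = 0.0053
R2 (z=64.9): sparse=0.15 → w = 0.1500
R3 (z=29.6): empty=0.57 → w = 0.5700
R4 (z=83.3): empty=0.57, dry=0.39; AND[a·b] → w = 0.2223
R5 (z=25.6): cold=0.84, empty=0.57, comfortable=0.22; AND[a·b] → w = 0.1053
Weighted average = (0.0053·75.0 + 0.1500·64.9 + 0.5700·29.6 + 0.2223·83.3 + 0.1053·25.6) / (0.0053 + 0.1500 + 0.5700 + 0.2223 + 0.1053)
  = 48.2161 / 1.0529 = 45.794

45.794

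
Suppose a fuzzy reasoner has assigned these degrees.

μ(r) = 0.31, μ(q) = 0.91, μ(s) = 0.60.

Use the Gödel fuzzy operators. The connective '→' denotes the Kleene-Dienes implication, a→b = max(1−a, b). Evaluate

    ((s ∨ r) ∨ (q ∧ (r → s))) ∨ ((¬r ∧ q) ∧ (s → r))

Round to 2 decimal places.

0.69

s ∨ r = max(a, b) on (0.60, 0.31) = 0.60
r → s  [Kleene-Dienes: max(1−a, b)] with a=0.31, b=0.60 → 0.69
q ∧ (r → s) = min(a, b) on (0.91, 0.69) = 0.69
(s ∨ r) ∨ (q ∧ (r → s)) = max(a, b) on (0.60, 0.69) = 0.69
¬r = 1 − 0.31 = 0.69
¬r ∧ q = min(a, b) on (0.69, 0.91) = 0.69
s → r  [Kleene-Dienes: max(1−a, b)] with a=0.60, b=0.31 → 0.40
(¬r ∧ q) ∧ (s → r) = min(a, b) on (0.69, 0.40) = 0.40
((s ∨ r) ∨ (q ∧ (r → s))) ∨ ((¬r ∧ q) ∧ (s → r)) = max(a, b) on (0.69, 0.40) = 0.69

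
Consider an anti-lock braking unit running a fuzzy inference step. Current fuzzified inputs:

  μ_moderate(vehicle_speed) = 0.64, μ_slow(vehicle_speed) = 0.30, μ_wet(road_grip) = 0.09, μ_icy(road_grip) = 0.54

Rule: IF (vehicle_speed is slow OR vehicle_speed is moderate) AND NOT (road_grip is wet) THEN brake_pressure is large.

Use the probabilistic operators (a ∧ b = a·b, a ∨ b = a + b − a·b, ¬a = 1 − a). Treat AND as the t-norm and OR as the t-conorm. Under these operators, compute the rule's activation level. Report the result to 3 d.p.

0.681

firing strength: (slow=0.30 OR moderate=0.64) = 0.7480; AND[a·b] with ¬wet=1−0.09=0.91 → w = 0.6807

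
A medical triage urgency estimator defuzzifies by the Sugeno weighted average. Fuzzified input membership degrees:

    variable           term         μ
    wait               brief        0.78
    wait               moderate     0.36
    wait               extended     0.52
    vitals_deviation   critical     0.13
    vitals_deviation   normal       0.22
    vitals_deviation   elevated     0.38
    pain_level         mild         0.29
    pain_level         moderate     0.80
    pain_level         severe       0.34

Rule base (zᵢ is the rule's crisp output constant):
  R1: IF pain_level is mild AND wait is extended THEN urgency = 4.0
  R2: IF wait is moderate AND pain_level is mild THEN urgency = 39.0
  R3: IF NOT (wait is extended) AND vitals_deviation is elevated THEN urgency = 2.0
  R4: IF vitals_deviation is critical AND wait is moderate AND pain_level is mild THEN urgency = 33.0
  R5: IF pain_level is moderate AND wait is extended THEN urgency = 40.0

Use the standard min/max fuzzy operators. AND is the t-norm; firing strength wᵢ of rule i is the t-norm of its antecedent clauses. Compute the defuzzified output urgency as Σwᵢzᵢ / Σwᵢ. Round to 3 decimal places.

R1 (z=4.0): mild=0.29, extended=0.52; AND[min(a, b)] → w = 0.29
R2 (z=39.0): moderate=0.36, mild=0.29; AND[min(a, b)] → w = 0.29
R3 (z=2.0): ¬extended=1−0.52=0.48, elevated=0.38; AND[min(a, b)] → w = 0.38
R4 (z=33.0): critical=0.13, moderate=0.36, mild=0.29; AND[min(a, b)] → w = 0.13
R5 (z=40.0): moderate=0.80, extended=0.52; AND[min(a, b)] → w = 0.52
Weighted average = (0.29·4.0 + 0.29·39.0 + 0.38·2.0 + 0.13·33.0 + 0.52·40.0) / (0.29 + 0.29 + 0.38 + 0.13 + 0.52)
  = 38.3200 / 1.6100 = 23.801

23.801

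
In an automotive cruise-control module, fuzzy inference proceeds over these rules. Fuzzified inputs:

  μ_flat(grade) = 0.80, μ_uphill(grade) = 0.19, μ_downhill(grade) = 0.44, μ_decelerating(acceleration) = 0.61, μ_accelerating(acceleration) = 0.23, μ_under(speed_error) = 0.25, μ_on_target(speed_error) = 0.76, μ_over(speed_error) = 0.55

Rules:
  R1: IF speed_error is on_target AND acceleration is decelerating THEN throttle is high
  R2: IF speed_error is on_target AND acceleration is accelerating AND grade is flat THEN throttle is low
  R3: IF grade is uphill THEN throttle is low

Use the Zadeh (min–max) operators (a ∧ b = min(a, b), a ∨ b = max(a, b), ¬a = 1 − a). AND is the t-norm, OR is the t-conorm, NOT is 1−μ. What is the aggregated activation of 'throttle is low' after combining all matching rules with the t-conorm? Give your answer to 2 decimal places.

0.23

R1: on_target=0.76, decelerating=0.61; AND[min(a, b)] → w = 0.61
R2: on_target=0.76, accelerating=0.23, flat=0.80; AND[min(a, b)] → w = 0.23
R3: uphill=0.19 → w = 0.19
Rules with consequent 'low': {R2, R3} → strengths 0.23, 0.19
Aggregate via t-conorm [max(a, b)]: 0.23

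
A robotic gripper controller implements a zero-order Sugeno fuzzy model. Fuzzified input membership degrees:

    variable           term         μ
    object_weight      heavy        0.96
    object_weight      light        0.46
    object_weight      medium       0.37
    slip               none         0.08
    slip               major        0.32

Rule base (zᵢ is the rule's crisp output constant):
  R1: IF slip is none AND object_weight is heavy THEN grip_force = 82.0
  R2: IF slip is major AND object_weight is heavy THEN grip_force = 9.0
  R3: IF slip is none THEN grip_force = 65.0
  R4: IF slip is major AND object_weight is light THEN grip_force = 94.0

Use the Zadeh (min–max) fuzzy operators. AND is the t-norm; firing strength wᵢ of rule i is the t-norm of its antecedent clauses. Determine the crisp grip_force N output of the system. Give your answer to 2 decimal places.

R1 (z=82.0): none=0.08, heavy=0.96; AND[min(a, b)] → w = 0.08
R2 (z=9.0): major=0.32, heavy=0.96; AND[min(a, b)] → w = 0.32
R3 (z=65.0): none=0.08 → w = 0.08
R4 (z=94.0): major=0.32, light=0.46; AND[min(a, b)] → w = 0.32
Weighted average = (0.08·82.0 + 0.32·9.0 + 0.08·65.0 + 0.32·94.0) / (0.08 + 0.32 + 0.08 + 0.32)
  = 44.7200 / 0.8000 = 55.90

55.90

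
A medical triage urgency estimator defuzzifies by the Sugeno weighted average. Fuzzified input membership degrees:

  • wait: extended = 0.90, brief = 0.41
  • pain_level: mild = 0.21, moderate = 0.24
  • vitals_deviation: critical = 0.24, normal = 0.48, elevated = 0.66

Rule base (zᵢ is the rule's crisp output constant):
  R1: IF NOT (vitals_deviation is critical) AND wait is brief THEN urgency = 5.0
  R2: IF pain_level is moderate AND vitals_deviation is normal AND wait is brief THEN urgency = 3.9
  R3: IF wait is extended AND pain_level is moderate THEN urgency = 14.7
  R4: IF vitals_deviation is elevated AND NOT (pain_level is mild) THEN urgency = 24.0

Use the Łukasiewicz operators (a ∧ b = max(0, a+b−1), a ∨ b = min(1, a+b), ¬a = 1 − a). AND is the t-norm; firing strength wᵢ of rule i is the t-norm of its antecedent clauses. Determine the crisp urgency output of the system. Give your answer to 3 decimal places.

18.037

R1 (z=5.0): ¬critical=1−0.24=0.76, brief=0.41; AND[max(0, a+b−1)] → w = 0.17
R2 (z=3.9): moderate=0.24, normal=0.48, brief=0.41; AND[max(0, a+b−1)] → w = 0.00
R3 (z=14.7): extended=0.90, moderate=0.24; AND[max(0, a+b−1)] → w = 0.14
R4 (z=24.0): elevated=0.66, ¬mild=1−0.21=0.79; AND[max(0, a+b−1)] → w = 0.45
Weighted average = (0.17·5.0 + 0.00·3.9 + 0.14·14.7 + 0.45·24.0) / (0.17 + 0.00 + 0.14 + 0.45)
  = 13.7080 / 0.7600 = 18.037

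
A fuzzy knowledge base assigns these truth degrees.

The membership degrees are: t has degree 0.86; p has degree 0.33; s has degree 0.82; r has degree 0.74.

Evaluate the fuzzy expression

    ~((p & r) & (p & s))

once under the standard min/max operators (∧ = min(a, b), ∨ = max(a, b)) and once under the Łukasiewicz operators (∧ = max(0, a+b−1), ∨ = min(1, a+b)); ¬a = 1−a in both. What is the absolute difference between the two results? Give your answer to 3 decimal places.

Under standard min/max:
  p & r = min(a, b) on (0.33, 0.74) = 0.33
  p & s = min(a, b) on (0.33, 0.82) = 0.33
  (p & r) & (p & s) = min(a, b) on (0.33, 0.33) = 0.33
  ~((p & r) & (p & s)) = 1 − 0.33 = 0.67
  → value = 0.6700
Under Łukasiewicz:
  p & r = max(0, a+b−1) on (0.33, 0.74) = 0.07
  p & s = max(0, a+b−1) on (0.33, 0.82) = 0.15
  (p & r) & (p & s) = max(0, a+b−1) on (0.07, 0.15) = 0.00
  ~((p & r) & (p & s)) = 1 − 0.00 = 1.00
  → value = 1.0000
|0.6700 − 1.0000| = 0.330

0.330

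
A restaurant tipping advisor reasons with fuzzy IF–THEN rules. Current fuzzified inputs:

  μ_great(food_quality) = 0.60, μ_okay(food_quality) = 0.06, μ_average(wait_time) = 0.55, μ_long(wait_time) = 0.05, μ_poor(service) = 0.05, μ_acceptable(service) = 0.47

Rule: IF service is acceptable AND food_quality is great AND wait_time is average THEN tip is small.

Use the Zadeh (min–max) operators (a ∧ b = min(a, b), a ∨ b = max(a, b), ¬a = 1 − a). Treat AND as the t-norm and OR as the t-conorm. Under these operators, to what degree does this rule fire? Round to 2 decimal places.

0.47

firing strength: acceptable=0.47, great=0.60, average=0.55; AND[min(a, b)] → w = 0.47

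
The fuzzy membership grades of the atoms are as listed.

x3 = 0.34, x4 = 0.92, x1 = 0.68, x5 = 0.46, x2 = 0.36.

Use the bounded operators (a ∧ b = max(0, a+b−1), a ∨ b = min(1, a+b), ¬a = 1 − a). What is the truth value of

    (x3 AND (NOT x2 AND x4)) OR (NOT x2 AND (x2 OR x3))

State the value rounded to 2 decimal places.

NOT x2 = 1 − 0.36 = 0.64
NOT x2 AND x4 = max(0, a+b−1) on (0.64, 0.92) = 0.56
x3 AND (NOT x2 AND x4) = max(0, a+b−1) on (0.34, 0.56) = 0.00
NOT x2 = 1 − 0.36 = 0.64
x2 OR x3 = min(1, a+b) on (0.36, 0.34) = 0.70
NOT x2 AND (x2 OR x3) = max(0, a+b−1) on (0.64, 0.70) = 0.34
(x3 AND (NOT x2 AND x4)) OR (NOT x2 AND (x2 OR x3)) = min(1, a+b) on (0.00, 0.34) = 0.34

0.34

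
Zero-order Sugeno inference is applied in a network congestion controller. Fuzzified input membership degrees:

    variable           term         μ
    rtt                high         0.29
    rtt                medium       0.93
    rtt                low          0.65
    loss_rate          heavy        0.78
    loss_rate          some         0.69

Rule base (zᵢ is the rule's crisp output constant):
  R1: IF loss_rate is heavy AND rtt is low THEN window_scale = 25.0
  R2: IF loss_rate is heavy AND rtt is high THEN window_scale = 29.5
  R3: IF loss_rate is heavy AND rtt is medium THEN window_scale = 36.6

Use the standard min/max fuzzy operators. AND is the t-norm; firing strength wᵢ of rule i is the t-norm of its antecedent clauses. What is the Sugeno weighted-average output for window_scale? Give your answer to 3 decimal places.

R1 (z=25.0): heavy=0.78, low=0.65; AND[min(a, b)] → w = 0.65
R2 (z=29.5): heavy=0.78, high=0.29; AND[min(a, b)] → w = 0.29
R3 (z=36.6): heavy=0.78, medium=0.93; AND[min(a, b)] → w = 0.78
Weighted average = (0.65·25.0 + 0.29·29.5 + 0.78·36.6) / (0.65 + 0.29 + 0.78)
  = 53.3530 / 1.7200 = 31.019

31.019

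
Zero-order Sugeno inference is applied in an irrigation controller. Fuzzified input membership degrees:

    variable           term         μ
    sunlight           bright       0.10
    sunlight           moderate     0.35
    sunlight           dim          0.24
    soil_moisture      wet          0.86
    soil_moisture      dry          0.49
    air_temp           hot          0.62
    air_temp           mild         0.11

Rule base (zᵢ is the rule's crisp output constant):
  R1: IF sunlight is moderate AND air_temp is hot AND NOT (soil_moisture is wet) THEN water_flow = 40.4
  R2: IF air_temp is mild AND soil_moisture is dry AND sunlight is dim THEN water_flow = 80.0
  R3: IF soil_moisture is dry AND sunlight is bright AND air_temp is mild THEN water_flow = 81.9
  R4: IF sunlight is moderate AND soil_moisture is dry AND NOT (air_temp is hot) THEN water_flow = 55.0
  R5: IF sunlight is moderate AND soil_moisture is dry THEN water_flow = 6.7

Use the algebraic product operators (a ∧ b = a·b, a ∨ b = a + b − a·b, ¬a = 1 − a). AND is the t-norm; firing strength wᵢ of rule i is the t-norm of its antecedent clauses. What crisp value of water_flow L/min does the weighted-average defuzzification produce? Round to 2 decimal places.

26.06

R1 (z=40.4): moderate=0.35, hot=0.62, ¬wet=1−0.86=0.14; AND[a·b] → w = 0.0304
R2 (z=80.0): mild=0.11, dry=0.49, dim=0.24; AND[a·b] → w = 0.0129
R3 (z=81.9): dry=0.49, bright=0.10, mild=0.11; AND[a·b] → w = 0.0054
R4 (z=55.0): moderate=0.35, dry=0.49, ¬hot=1−0.62=0.38; AND[a·b] → w = 0.0652
R5 (z=6.7): moderate=0.35, dry=0.49; AND[a·b] → w = 0.1715
Weighted average = (0.0304·40.4 + 0.0129·80.0 + 0.0054·81.9 + 0.0652·55.0 + 0.1715·6.7) / (0.0304 + 0.0129 + 0.0054 + 0.0652 + 0.1715)
  = 7.4371 / 0.2854 = 26.06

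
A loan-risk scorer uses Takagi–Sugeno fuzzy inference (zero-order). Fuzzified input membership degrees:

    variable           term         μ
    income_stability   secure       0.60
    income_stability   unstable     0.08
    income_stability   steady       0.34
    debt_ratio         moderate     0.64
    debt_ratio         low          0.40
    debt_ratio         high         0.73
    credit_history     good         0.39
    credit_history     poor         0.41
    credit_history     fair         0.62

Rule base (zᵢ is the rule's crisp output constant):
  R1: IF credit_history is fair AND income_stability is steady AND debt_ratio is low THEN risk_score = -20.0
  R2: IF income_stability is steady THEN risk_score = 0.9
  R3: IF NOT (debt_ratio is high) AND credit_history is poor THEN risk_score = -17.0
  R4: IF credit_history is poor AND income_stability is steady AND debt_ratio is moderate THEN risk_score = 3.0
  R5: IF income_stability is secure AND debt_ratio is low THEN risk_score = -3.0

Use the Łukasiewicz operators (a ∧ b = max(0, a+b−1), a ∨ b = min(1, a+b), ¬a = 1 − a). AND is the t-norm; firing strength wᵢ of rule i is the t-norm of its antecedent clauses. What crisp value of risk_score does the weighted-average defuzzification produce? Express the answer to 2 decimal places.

0.90

R1 (z=-20.0): fair=0.62, steady=0.34, low=0.40; AND[max(0, a+b−1)] → w = 0.00
R2 (z=0.9): steady=0.34 → w = 0.34
R3 (z=-17.0): ¬high=1−0.73=0.27, poor=0.41; AND[max(0, a+b−1)] → w = 0.00
R4 (z=3.0): poor=0.41, steady=0.34, moderate=0.64; AND[max(0, a+b−1)] → w = 0.00
R5 (z=-3.0): secure=0.60, low=0.40; AND[max(0, a+b−1)] → w = 0.00
Weighted average = (0.00·-20.0 + 0.34·0.9 + 0.00·-17.0 + 0.00·3.0 + 0.00·-3.0) / (0.00 + 0.34 + 0.00 + 0.00 + 0.00)
  = 0.3060 / 0.3400 = 0.90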